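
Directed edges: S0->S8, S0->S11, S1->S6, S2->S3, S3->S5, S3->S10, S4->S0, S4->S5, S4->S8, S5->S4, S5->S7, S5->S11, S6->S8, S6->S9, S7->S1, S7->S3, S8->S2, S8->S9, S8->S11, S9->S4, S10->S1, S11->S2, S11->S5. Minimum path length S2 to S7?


BFS layer-by-layer from S2:
  dist 0: {S2}
  dist 1: {S3}
  dist 2: {S5, S10}
  dist 3: {S1, S4, S7, S11}
  -> S7 reached at distance 3
Shortest path length = 3

3


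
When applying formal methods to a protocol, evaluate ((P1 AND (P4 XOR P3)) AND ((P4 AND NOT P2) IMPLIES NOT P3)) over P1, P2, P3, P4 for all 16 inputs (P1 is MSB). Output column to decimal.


Formula: ((P1 AND (P4 XOR P3)) AND ((P4 AND NOT P2) IMPLIES NOT P3)) over P1, P2, P3, P4 (16 rows)
Evaluate each row (bits = P1,P2,P3,P4, MSB first):
  row 0 [0000]: ((0 AND (0 XOR 0)) AND ((0 AND NOT 0) IMPLIES NOT 0)) -> 0
  row 1 [0001]: ((0 AND (1 XOR 0)) AND ((1 AND NOT 0) IMPLIES NOT 0)) -> 0
  row 2 [0010]: ((0 AND (0 XOR 1)) AND ((0 AND NOT 0) IMPLIES NOT 1)) -> 0
  row 3 [0011]: ((0 AND (1 XOR 1)) AND ((1 AND NOT 0) IMPLIES NOT 1)) -> 0
  row 4 [0100]: ((0 AND (0 XOR 0)) AND ((0 AND NOT 1) IMPLIES NOT 0)) -> 0
  row 5 [0101]: ((0 AND (1 XOR 0)) AND ((1 AND NOT 1) IMPLIES NOT 0)) -> 0
  row 6 [0110]: ((0 AND (0 XOR 1)) AND ((0 AND NOT 1) IMPLIES NOT 1)) -> 0
  row 7 [0111]: ((0 AND (1 XOR 1)) AND ((1 AND NOT 1) IMPLIES NOT 1)) -> 0
  row 8 [1000]: ((1 AND (0 XOR 0)) AND ((0 AND NOT 0) IMPLIES NOT 0)) -> 0
  row 9 [1001]: ((1 AND (1 XOR 0)) AND ((1 AND NOT 0) IMPLIES NOT 0)) -> 1
  row 10 [1010]: ((1 AND (0 XOR 1)) AND ((0 AND NOT 0) IMPLIES NOT 1)) -> 1
  row 11 [1011]: ((1 AND (1 XOR 1)) AND ((1 AND NOT 0) IMPLIES NOT 1)) -> 0
  row 12 [1100]: ((1 AND (0 XOR 0)) AND ((0 AND NOT 1) IMPLIES NOT 0)) -> 0
  row 13 [1101]: ((1 AND (1 XOR 0)) AND ((1 AND NOT 1) IMPLIES NOT 0)) -> 1
  row 14 [1110]: ((1 AND (0 XOR 1)) AND ((0 AND NOT 1) IMPLIES NOT 1)) -> 1
  row 15 [1111]: ((1 AND (1 XOR 1)) AND ((1 AND NOT 1) IMPLIES NOT 1)) -> 0
Full result column, 4 rows per line (P1,P2 fixed per line; P3,P4 runs 00..11 left to right):
  rows 0-3 [P1,P2=00]: 0000  = hex 0
  rows 4-7 [P1,P2=01]: 0000  = hex 0
  rows 8-11 [P1,P2=10]: 0110  = hex 6
  rows 12-15 [P1,P2=11]: 0110  = hex 6
Output column (row 0 .. row 15) = 0000000001100110
Output column grouped in 4s = 0000 0000 0110 0110 = 0x0066
Convert to decimal digit by digit (value = value*16 + digit):
  0 -> 0
  0*16 + 0 = 0
  0*16 + 6 = 6
  6*16 + 6 = 102
Decimal = 102

102


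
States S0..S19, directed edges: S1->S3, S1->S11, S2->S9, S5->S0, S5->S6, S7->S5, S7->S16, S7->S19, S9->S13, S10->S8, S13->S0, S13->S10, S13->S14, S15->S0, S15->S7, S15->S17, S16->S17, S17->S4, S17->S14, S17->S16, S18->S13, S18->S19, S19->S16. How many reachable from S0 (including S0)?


BFS from S0:
  layer 0: {S0}
Reachable set: {S0}
Count = 1

1


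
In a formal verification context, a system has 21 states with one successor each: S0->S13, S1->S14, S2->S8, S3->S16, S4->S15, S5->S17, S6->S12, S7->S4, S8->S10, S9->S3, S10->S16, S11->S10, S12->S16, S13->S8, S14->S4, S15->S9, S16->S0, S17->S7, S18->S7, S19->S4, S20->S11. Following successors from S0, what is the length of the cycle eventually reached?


Trace from S0 until a state repeats:
  S0 -> S13 -> S8 -> S10 -> S16 -> S0
S0 first seen at step 0, revisited at step 5.
Cycle length = 5 - 0 = 5

5


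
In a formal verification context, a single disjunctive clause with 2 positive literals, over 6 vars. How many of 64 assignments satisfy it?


Step 1: Total=2^6=64
Step 2: Unsat when all 2 false: 2^4=16
Step 3: Sat=64-16=48

48


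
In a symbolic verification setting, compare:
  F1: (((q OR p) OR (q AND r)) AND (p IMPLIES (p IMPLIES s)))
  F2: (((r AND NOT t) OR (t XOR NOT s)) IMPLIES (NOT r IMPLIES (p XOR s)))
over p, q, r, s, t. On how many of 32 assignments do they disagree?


F1 = (((q OR p) OR (q AND r)) AND (p IMPLIES (p IMPLIES s)))
F2 = (((r AND NOT t) OR (t XOR NOT s)) IMPLIES (NOT r IMPLIES (p XOR s)))
Evaluate both on each of 32 rows (bits = p,q,r,s,t):
  row 0 [00000]: F1=0 F2=0 -> 0
  row 1 [00001]: F1=0 F2=1 (differ) -> 1
  row 2 [00010]: F1=0 F2=1 (differ) -> 1
  row 3 [00011]: F1=0 F2=1 (differ) -> 1
  row 4 [00100]: F1=0 F2=1 (differ) -> 1
  row 5 [00101]: F1=0 F2=1 (differ) -> 1
  row 6 [00110]: F1=0 F2=1 (differ) -> 1
  row 7 [00111]: F1=0 F2=1 (differ) -> 1
  row 8 [01000]: F1=1 F2=0 (differ) -> 1
  row 9 [01001]: F1=1 F2=1 -> 0
  row 10 [01010]: F1=1 F2=1 -> 0
  row 11 [01011]: F1=1 F2=1 -> 0
  row 12 [01100]: F1=1 F2=1 -> 0
  row 13 [01101]: F1=1 F2=1 -> 0
  row 14 [01110]: F1=1 F2=1 -> 0
  row 15 [01111]: F1=1 F2=1 -> 0
  row 16 [10000]: F1=0 F2=1 (differ) -> 1
  row 17 [10001]: F1=0 F2=1 (differ) -> 1
  row 18 [10010]: F1=1 F2=1 -> 0
  row 19 [10011]: F1=1 F2=0 (differ) -> 1
  row 20 [10100]: F1=0 F2=1 (differ) -> 1
  row 21 [10101]: F1=0 F2=1 (differ) -> 1
  row 22 [10110]: F1=1 F2=1 -> 0
  row 23 [10111]: F1=1 F2=1 -> 0
  row 24 [11000]: F1=0 F2=1 (differ) -> 1
  row 25 [11001]: F1=0 F2=1 (differ) -> 1
  row 26 [11010]: F1=1 F2=1 -> 0
  row 27 [11011]: F1=1 F2=0 (differ) -> 1
  row 28 [11100]: F1=0 F2=1 (differ) -> 1
  row 29 [11101]: F1=0 F2=1 (differ) -> 1
  row 30 [11110]: F1=1 F2=1 -> 0
  row 31 [11111]: F1=1 F2=1 -> 0
Full result column, 8 rows per line (p,q fixed per line; r,s,t runs 000..111 left to right):
  rows 0-7 [p,q=00]: 01111111  (ones: 7)
  rows 8-15 [p,q=01]: 10000000  (ones: 1)
  rows 16-23 [p,q=10]: 11011100  (ones: 5)
  rows 24-31 [p,q=11]: 11011100  (ones: 5)
Disagreements = 7+1+5+5 = 18

18


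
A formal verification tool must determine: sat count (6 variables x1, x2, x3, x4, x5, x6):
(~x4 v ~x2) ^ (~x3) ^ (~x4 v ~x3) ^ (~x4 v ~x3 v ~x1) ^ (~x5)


CNF with 5 clauses over 6 vars (64 assignments).
An assignment satisfies CNF iff every clause has >=1 true literal.
Check each row (bits = x1,x2,x3,x4,x5,x6; clause T/F shown):
  row 0 [000000]: clauses=TTTTT -> 1
  row 1 [000001]: clauses=TTTTT -> 1
  row 2 [000010]: clauses=TTTTF -> 0
  row 3 [000011]: clauses=TTTTF -> 0
  row 4 [000100]: clauses=TTTTT -> 1
  (every remaining row is evaluated the same way; all 64 results are listed next)
Full result column, 8 rows per line (x1,x2,x3 fixed per line; x4,x5,x6 runs 000..111 left to right):
  rows 0-7 [x1,x2,x3=000]: 11001100  (ones: 4)
  rows 8-15 [x1,x2,x3=001]: 00000000  (ones: 0)
  rows 16-23 [x1,x2,x3=010]: 11000000  (ones: 2)
  rows 24-31 [x1,x2,x3=011]: 00000000  (ones: 0)
  rows 32-39 [x1,x2,x3=100]: 11001100  (ones: 4)
  rows 40-47 [x1,x2,x3=101]: 00000000  (ones: 0)
  rows 48-55 [x1,x2,x3=110]: 11000000  (ones: 2)
  rows 56-63 [x1,x2,x3=111]: 00000000  (ones: 0)
Satisfying assignments = 4+0+2+0+4+0+2+0 = 12

12


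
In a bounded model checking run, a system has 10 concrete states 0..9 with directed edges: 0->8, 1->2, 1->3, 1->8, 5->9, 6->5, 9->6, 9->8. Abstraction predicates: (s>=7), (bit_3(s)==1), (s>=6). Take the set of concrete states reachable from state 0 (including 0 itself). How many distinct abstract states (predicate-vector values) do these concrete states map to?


BFS from 0:
Concrete reachable: {0, 8}
Abstract via predicates (s>=7), (bit_3(s)==1), (s>=6):
  (0,0,0) <- {0}
  (1,1,1) <- {8}
Distinct abstract states = 2

2


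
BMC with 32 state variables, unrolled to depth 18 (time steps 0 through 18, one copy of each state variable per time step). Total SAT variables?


BMC unrolls to depth k, creating one copy of each state var for steps 0..k.
Step count = 18 + 1 = 19 (steps 0 through 18)
Vars per step = 32
Total = 32 * 19 = 608

608


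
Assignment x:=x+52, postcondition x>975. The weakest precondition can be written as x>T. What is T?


Formula: wp(x:=E, P) = P[E/x] (substitute E for x in postcondition)
Step 1: Postcondition: x>975
Step 2: Substitute x+52 for x: x+52>975
Step 3: Solve for x: x > 975-52 = 923

923


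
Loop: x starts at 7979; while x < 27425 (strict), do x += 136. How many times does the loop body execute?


Step 1: x goes from 7979 toward 27425 by 136; the body runs while x<27425, so iterations = ceil((bound-start)/step)
Step 2: Distance=19446
Step 3: ceil(19446/136)=143

143


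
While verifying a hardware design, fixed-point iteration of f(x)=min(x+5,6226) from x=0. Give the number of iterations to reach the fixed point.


Step 1: x=0, cap=6226, increment=5
Step 2: x grows by 5 each step until capped at 6226; fixed point is x=6226
Step 3: iterations = ceil(6226/5) = 1246

1246


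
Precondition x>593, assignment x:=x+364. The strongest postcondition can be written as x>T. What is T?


Formula: sp(P, x:=E) = exists old_x. (x = E[old_x/x]) AND P[old_x/x] (old_x is the value of x before the assignment; eliminate old_x by solving x = E[old_x/x] for old_x)
Step 1: Precondition P: x>593, i.e. old_x > 593
Step 2: Assignment gives x = old_x + 364, so old_x = x - 364
Step 3: Substitute into P: x - 364 > 593
Step 4: Simplify: x > 593+364 = 957

957


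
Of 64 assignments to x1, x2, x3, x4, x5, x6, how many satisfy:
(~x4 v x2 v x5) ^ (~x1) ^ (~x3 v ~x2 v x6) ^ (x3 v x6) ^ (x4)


CNF with 5 clauses over 6 vars (64 assignments).
An assignment satisfies CNF iff every clause has >=1 true literal.
Check each row (bits = x1,x2,x3,x4,x5,x6; clause T/F shown):
  row 0 [000000]: clauses=TTTFF -> 0
  row 1 [000001]: clauses=TTTTF -> 0
  row 2 [000010]: clauses=TTTFF -> 0
  row 3 [000011]: clauses=TTTTF -> 0
  row 4 [000100]: clauses=FTTFT -> 0
  (every remaining row is evaluated the same way; all 64 results are listed next)
Full result column, 8 rows per line (x1,x2,x3 fixed per line; x4,x5,x6 runs 000..111 left to right):
  rows 0-7 [x1,x2,x3=000]: 00000001  (ones: 1)
  rows 8-15 [x1,x2,x3=001]: 00000011  (ones: 2)
  rows 16-23 [x1,x2,x3=010]: 00000101  (ones: 2)
  rows 24-31 [x1,x2,x3=011]: 00000101  (ones: 2)
  rows 32-39 [x1,x2,x3=100]: 00000000  (ones: 0)
  rows 40-47 [x1,x2,x3=101]: 00000000  (ones: 0)
  rows 48-55 [x1,x2,x3=110]: 00000000  (ones: 0)
  rows 56-63 [x1,x2,x3=111]: 00000000  (ones: 0)
Satisfying assignments = 1+2+2+2+0+0+0+0 = 7

7


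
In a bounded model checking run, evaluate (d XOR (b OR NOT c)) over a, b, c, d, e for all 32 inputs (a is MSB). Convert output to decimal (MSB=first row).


Formula: (d XOR (b OR NOT c)) over a, b, c, d, e (32 rows)
Evaluate each row (bits = a,b,c,d,e, MSB first):
  row 0 [00000]: (0 XOR (0 OR NOT 0)) -> 1
  row 1 [00001]: (0 XOR (0 OR NOT 0)) -> 1
  row 2 [00010]: (1 XOR (0 OR NOT 0)) -> 0
  row 3 [00011]: (1 XOR (0 OR NOT 0)) -> 0
  row 4 [00100]: (0 XOR (0 OR NOT 1)) -> 0
  row 5 [00101]: (0 XOR (0 OR NOT 1)) -> 0
  row 6 [00110]: (1 XOR (0 OR NOT 1)) -> 1
  row 7 [00111]: (1 XOR (0 OR NOT 1)) -> 1
  row 8 [01000]: (0 XOR (1 OR NOT 0)) -> 1
  row 9 [01001]: (0 XOR (1 OR NOT 0)) -> 1
  row 10 [01010]: (1 XOR (1 OR NOT 0)) -> 0
  row 11 [01011]: (1 XOR (1 OR NOT 0)) -> 0
  row 12 [01100]: (0 XOR (1 OR NOT 1)) -> 1
  row 13 [01101]: (0 XOR (1 OR NOT 1)) -> 1
  row 14 [01110]: (1 XOR (1 OR NOT 1)) -> 0
  row 15 [01111]: (1 XOR (1 OR NOT 1)) -> 0
  row 16 [10000]: (0 XOR (0 OR NOT 0)) -> 1
  row 17 [10001]: (0 XOR (0 OR NOT 0)) -> 1
  row 18 [10010]: (1 XOR (0 OR NOT 0)) -> 0
  row 19 [10011]: (1 XOR (0 OR NOT 0)) -> 0
  row 20 [10100]: (0 XOR (0 OR NOT 1)) -> 0
  row 21 [10101]: (0 XOR (0 OR NOT 1)) -> 0
  row 22 [10110]: (1 XOR (0 OR NOT 1)) -> 1
  row 23 [10111]: (1 XOR (0 OR NOT 1)) -> 1
  row 24 [11000]: (0 XOR (1 OR NOT 0)) -> 1
  row 25 [11001]: (0 XOR (1 OR NOT 0)) -> 1
  row 26 [11010]: (1 XOR (1 OR NOT 0)) -> 0
  row 27 [11011]: (1 XOR (1 OR NOT 0)) -> 0
  row 28 [11100]: (0 XOR (1 OR NOT 1)) -> 1
  row 29 [11101]: (0 XOR (1 OR NOT 1)) -> 1
  row 30 [11110]: (1 XOR (1 OR NOT 1)) -> 0
  row 31 [11111]: (1 XOR (1 OR NOT 1)) -> 0
Full result column, 4 rows per line (a,b,c fixed per line; d,e runs 00..11 left to right):
  rows 0-3 [a,b,c=000]: 1100  = hex C
  rows 4-7 [a,b,c=001]: 0011  = hex 3
  rows 8-11 [a,b,c=010]: 1100  = hex C
  rows 12-15 [a,b,c=011]: 1100  = hex C
  rows 16-19 [a,b,c=100]: 1100  = hex C
  rows 20-23 [a,b,c=101]: 0011  = hex 3
  rows 24-27 [a,b,c=110]: 1100  = hex C
  rows 28-31 [a,b,c=111]: 1100  = hex C
Output column (row 0 .. row 31) = 11000011110011001100001111001100
Output column grouped in 4s = 1100 0011 1100 1100 1100 0011 1100 1100 = 0xC3CCC3CC
Convert to decimal digit by digit (value = value*16 + digit):
  C -> 12
  12*16 + 3 = 195
  195*16 + 12 (C) = 3132
  3132*16 + 12 (C) = 50124
  50124*16 + 12 (C) = 801996
  801996*16 + 3 = 12831939
  12831939*16 + 12 (C) = 205311036
  205311036*16 + 12 (C) = 3284976588
Decimal = 3284976588

3284976588


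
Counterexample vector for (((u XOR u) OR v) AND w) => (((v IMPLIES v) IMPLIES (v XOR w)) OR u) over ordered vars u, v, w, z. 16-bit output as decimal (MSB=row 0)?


F1 = (((u XOR u) OR v) AND w)
F2 = (((v IMPLIES v) IMPLIES (v XOR w)) OR u)
Counterexample to F1=>F2 is where F1=1 and F2=0.
Evaluate each row (bits = u,v,w,z, MSB first):
  row 0 [0000]: F1=0 F2=0 -> F1&~F2 -> 0
  row 1 [0001]: F1=0 F2=0 -> F1&~F2 -> 0
  row 2 [0010]: F1=0 F2=1 -> F1&~F2 -> 0
  row 3 [0011]: F1=0 F2=1 -> F1&~F2 -> 0
  row 4 [0100]: F1=0 F2=1 -> F1&~F2 -> 0
  row 5 [0101]: F1=0 F2=1 -> F1&~F2 -> 0
  row 6 [0110]: F1=1 F2=0 -> F1&~F2 -> 1
  row 7 [0111]: F1=1 F2=0 -> F1&~F2 -> 1
  row 8 [1000]: F1=0 F2=1 -> F1&~F2 -> 0
  row 9 [1001]: F1=0 F2=1 -> F1&~F2 -> 0
  row 10 [1010]: F1=0 F2=1 -> F1&~F2 -> 0
  row 11 [1011]: F1=0 F2=1 -> F1&~F2 -> 0
  row 12 [1100]: F1=0 F2=1 -> F1&~F2 -> 0
  row 13 [1101]: F1=0 F2=1 -> F1&~F2 -> 0
  row 14 [1110]: F1=1 F2=1 -> F1&~F2 -> 0
  row 15 [1111]: F1=1 F2=1 -> F1&~F2 -> 0
Full result column, 4 rows per line (u,v fixed per line; w,z runs 00..11 left to right):
  rows 0-3 [u,v=00]: 0000  = hex 0
  rows 4-7 [u,v=01]: 0011  = hex 3
  rows 8-11 [u,v=10]: 0000  = hex 0
  rows 12-15 [u,v=11]: 0000  = hex 0
Counterexample vector (row 0 .. row 15) = 0000001100000000
Output column grouped in 4s = 0000 0011 0000 0000 = 0x0300
Convert to decimal digit by digit (value = value*16 + digit):
  0 -> 0
  0*16 + 3 = 3
  3*16 + 0 = 48
  48*16 + 0 = 768
Decimal = 768

768


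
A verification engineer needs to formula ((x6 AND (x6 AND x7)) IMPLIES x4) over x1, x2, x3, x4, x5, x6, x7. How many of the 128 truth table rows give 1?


Formula: ((x6 AND (x6 AND x7)) IMPLIES x4) over 7 vars (128 rows)
Evaluate each row (x1, x2, x3, x4, x5, x6, x7 as bits, MSB first):
  row 0 [0000000]: ((0 AND (0 AND 0)) IMPLIES 0) -> 1
  row 1 [0000001]: ((0 AND (0 AND 1)) IMPLIES 0) -> 1
  row 2 [0000010]: ((1 AND (1 AND 0)) IMPLIES 0) -> 1
  row 3 [0000011]: ((1 AND (1 AND 1)) IMPLIES 0) -> 0
  row 4 [0000100]: ((0 AND (0 AND 0)) IMPLIES 0) -> 1
  (every remaining row is evaluated the same way; all 128 results are listed next)
Full result column, 8 rows per line (x1,x2,x3,x4 fixed per line; x5,x6,x7 runs 000..111 left to right):
  rows 0-7 [x1,x2,x3,x4=0000]: 11101110  (ones: 6)
  rows 8-15 [x1,x2,x3,x4=0001]: 11111111  (ones: 8)
  rows 16-23 [x1,x2,x3,x4=0010]: 11101110  (ones: 6)
  rows 24-31 [x1,x2,x3,x4=0011]: 11111111  (ones: 8)
  rows 32-39 [x1,x2,x3,x4=0100]: 11101110  (ones: 6)
  rows 40-47 [x1,x2,x3,x4=0101]: 11111111  (ones: 8)
  rows 48-55 [x1,x2,x3,x4=0110]: 11101110  (ones: 6)
  rows 56-63 [x1,x2,x3,x4=0111]: 11111111  (ones: 8)
  rows 64-71 [x1,x2,x3,x4=1000]: 11101110  (ones: 6)
  rows 72-79 [x1,x2,x3,x4=1001]: 11111111  (ones: 8)
  rows 80-87 [x1,x2,x3,x4=1010]: 11101110  (ones: 6)
  rows 88-95 [x1,x2,x3,x4=1011]: 11111111  (ones: 8)
  rows 96-103 [x1,x2,x3,x4=1100]: 11101110  (ones: 6)
  rows 104-111 [x1,x2,x3,x4=1101]: 11111111  (ones: 8)
  rows 112-119 [x1,x2,x3,x4=1110]: 11101110  (ones: 6)
  rows 120-127 [x1,x2,x3,x4=1111]: 11111111  (ones: 8)
Count of 1-rows = 6+8+6+8+6+8+6+8+6+8+6+8+6+8+6+8 = 112

112


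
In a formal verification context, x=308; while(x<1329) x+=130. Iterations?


Step 1: x goes from 308 toward 1329 by 130; the body runs while x<1329, so iterations = ceil((bound-start)/step)
Step 2: Distance=1021
Step 3: ceil(1021/130)=8

8


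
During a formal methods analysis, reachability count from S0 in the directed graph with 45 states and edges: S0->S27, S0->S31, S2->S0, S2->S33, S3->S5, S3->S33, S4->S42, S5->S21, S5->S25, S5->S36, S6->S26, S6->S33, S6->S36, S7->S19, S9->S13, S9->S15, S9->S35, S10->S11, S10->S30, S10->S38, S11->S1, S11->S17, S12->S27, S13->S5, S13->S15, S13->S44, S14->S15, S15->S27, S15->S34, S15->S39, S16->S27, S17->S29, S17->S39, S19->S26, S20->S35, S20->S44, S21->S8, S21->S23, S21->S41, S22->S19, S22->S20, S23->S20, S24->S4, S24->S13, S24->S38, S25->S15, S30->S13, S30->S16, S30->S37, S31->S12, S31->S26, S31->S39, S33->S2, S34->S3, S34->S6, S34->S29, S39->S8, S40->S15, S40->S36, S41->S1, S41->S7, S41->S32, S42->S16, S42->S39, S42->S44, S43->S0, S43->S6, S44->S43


BFS from S0:
  layer 0: {S0}
  layer 1: {S27, S31}
  layer 2: {S12, S26, S39}
  layer 3: {S8}
Reachable set: {S0, S8, S12, S26, S27, S31, S39}
Count = 7

7


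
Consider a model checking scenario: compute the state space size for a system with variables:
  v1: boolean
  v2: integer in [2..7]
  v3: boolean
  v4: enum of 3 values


State space = product of domain sizes of all variables.
Domain sizes:
  v1 (boolean): 2
  v2 (integer in [2..7]): 6
  v3 (boolean): 2
  v4 (enum of 3 values): 3
Product = 2 * 6 * 2 * 3 = 72

72


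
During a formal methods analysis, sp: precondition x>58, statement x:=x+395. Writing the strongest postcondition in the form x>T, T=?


Formula: sp(P, x:=E) = exists old_x. (x = E[old_x/x]) AND P[old_x/x] (old_x is the value of x before the assignment; eliminate old_x by solving x = E[old_x/x] for old_x)
Step 1: Precondition P: x>58, i.e. old_x > 58
Step 2: Assignment gives x = old_x + 395, so old_x = x - 395
Step 3: Substitute into P: x - 395 > 58
Step 4: Simplify: x > 58+395 = 453

453


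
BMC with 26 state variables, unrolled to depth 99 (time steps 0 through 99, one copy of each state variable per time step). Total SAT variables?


BMC unrolls to depth k, creating one copy of each state var for steps 0..k.
Step count = 99 + 1 = 100 (steps 0 through 99)
Vars per step = 26
Total = 26 * 100 = 2600

2600


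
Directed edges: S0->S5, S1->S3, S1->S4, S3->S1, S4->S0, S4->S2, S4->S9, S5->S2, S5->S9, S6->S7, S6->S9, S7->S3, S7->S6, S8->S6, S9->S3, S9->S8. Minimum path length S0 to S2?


BFS layer-by-layer from S0:
  dist 0: {S0}
  dist 1: {S5}
  dist 2: {S2, S9}
  -> S2 reached at distance 2
Shortest path length = 2

2


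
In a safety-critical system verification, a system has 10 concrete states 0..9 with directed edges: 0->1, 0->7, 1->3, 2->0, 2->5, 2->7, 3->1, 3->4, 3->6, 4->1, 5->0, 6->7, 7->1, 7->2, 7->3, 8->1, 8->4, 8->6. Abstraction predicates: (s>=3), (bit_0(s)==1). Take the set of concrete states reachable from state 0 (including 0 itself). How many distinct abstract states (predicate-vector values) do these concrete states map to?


BFS from 0:
Concrete reachable: {0, 1, 2, 3, 4, 5, 6, 7}
Abstract via predicates (s>=3), (bit_0(s)==1):
  (0,0) <- {0, 2}
  (0,1) <- {1}
  (1,0) <- {4, 6}
  (1,1) <- {3, 5, 7}
Distinct abstract states = 4

4


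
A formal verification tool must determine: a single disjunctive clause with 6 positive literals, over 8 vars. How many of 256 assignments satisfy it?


Step 1: Total=2^8=256
Step 2: Unsat when all 6 false: 2^2=4
Step 3: Sat=256-4=252

252


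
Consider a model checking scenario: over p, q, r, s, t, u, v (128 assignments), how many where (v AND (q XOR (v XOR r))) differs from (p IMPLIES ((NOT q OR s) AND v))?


F1 = (v AND (q XOR (v XOR r)))
F2 = (p IMPLIES ((NOT q OR s) AND v))
Evaluate both on each of 128 rows (bits = p,q,r,s,t,u,v):
  row 0 [0000000]: F1=0 F2=1 (differ) -> 1
  row 1 [0000001]: F1=1 F2=1 -> 0
  row 2 [0000010]: F1=0 F2=1 (differ) -> 1
  row 3 [0000011]: F1=1 F2=1 -> 0
  row 4 [0000100]: F1=0 F2=1 (differ) -> 1
  (every remaining row is evaluated the same way; all 128 results are listed next)
Full result column, 8 rows per line (p,q,r,s fixed per line; t,u,v runs 000..111 left to right):
  rows 0-7 [p,q,r,s=0000]: 10101010  (ones: 4)
  rows 8-15 [p,q,r,s=0001]: 10101010  (ones: 4)
  rows 16-23 [p,q,r,s=0010]: 11111111  (ones: 8)
  rows 24-31 [p,q,r,s=0011]: 11111111  (ones: 8)
  rows 32-39 [p,q,r,s=0100]: 11111111  (ones: 8)
  rows 40-47 [p,q,r,s=0101]: 11111111  (ones: 8)
  rows 48-55 [p,q,r,s=0110]: 10101010  (ones: 4)
  rows 56-63 [p,q,r,s=0111]: 10101010  (ones: 4)
  rows 64-71 [p,q,r,s=1000]: 00000000  (ones: 0)
  rows 72-79 [p,q,r,s=1001]: 00000000  (ones: 0)
  rows 80-87 [p,q,r,s=1010]: 01010101  (ones: 4)
  rows 88-95 [p,q,r,s=1011]: 01010101  (ones: 4)
  rows 96-103 [p,q,r,s=1100]: 00000000  (ones: 0)
  rows 104-111 [p,q,r,s=1101]: 01010101  (ones: 4)
  rows 112-119 [p,q,r,s=1110]: 01010101  (ones: 4)
  rows 120-127 [p,q,r,s=1111]: 00000000  (ones: 0)
Disagreements = 4+4+8+8+8+8+4+4+0+0+4+4+0+4+4+0 = 64

64


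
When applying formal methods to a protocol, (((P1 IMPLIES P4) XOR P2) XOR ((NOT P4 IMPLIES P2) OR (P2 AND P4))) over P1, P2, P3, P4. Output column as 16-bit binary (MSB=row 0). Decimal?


Formula: (((P1 IMPLIES P4) XOR P2) XOR ((NOT P4 IMPLIES P2) OR (P2 AND P4))) over P1, P2, P3, P4 (16 rows)
Evaluate each row (bits = P1,P2,P3,P4, MSB first):
  row 0 [0000]: (((0 IMPLIES 0) XOR 0) XOR ((NOT 0 IMPLIES 0) OR (0 AND 0))) -> 1
  row 1 [0001]: (((0 IMPLIES 1) XOR 0) XOR ((NOT 1 IMPLIES 0) OR (0 AND 1))) -> 0
  row 2 [0010]: (((0 IMPLIES 0) XOR 0) XOR ((NOT 0 IMPLIES 0) OR (0 AND 0))) -> 1
  row 3 [0011]: (((0 IMPLIES 1) XOR 0) XOR ((NOT 1 IMPLIES 0) OR (0 AND 1))) -> 0
  row 4 [0100]: (((0 IMPLIES 0) XOR 1) XOR ((NOT 0 IMPLIES 1) OR (1 AND 0))) -> 1
  row 5 [0101]: (((0 IMPLIES 1) XOR 1) XOR ((NOT 1 IMPLIES 1) OR (1 AND 1))) -> 1
  row 6 [0110]: (((0 IMPLIES 0) XOR 1) XOR ((NOT 0 IMPLIES 1) OR (1 AND 0))) -> 1
  row 7 [0111]: (((0 IMPLIES 1) XOR 1) XOR ((NOT 1 IMPLIES 1) OR (1 AND 1))) -> 1
  row 8 [1000]: (((1 IMPLIES 0) XOR 0) XOR ((NOT 0 IMPLIES 0) OR (0 AND 0))) -> 0
  row 9 [1001]: (((1 IMPLIES 1) XOR 0) XOR ((NOT 1 IMPLIES 0) OR (0 AND 1))) -> 0
  row 10 [1010]: (((1 IMPLIES 0) XOR 0) XOR ((NOT 0 IMPLIES 0) OR (0 AND 0))) -> 0
  row 11 [1011]: (((1 IMPLIES 1) XOR 0) XOR ((NOT 1 IMPLIES 0) OR (0 AND 1))) -> 0
  row 12 [1100]: (((1 IMPLIES 0) XOR 1) XOR ((NOT 0 IMPLIES 1) OR (1 AND 0))) -> 0
  row 13 [1101]: (((1 IMPLIES 1) XOR 1) XOR ((NOT 1 IMPLIES 1) OR (1 AND 1))) -> 1
  row 14 [1110]: (((1 IMPLIES 0) XOR 1) XOR ((NOT 0 IMPLIES 1) OR (1 AND 0))) -> 0
  row 15 [1111]: (((1 IMPLIES 1) XOR 1) XOR ((NOT 1 IMPLIES 1) OR (1 AND 1))) -> 1
Full result column, 4 rows per line (P1,P2 fixed per line; P3,P4 runs 00..11 left to right):
  rows 0-3 [P1,P2=00]: 1010  = hex A
  rows 4-7 [P1,P2=01]: 1111  = hex F
  rows 8-11 [P1,P2=10]: 0000  = hex 0
  rows 12-15 [P1,P2=11]: 0101  = hex 5
Output column (row 0 .. row 15) = 1010111100000101
Output column grouped in 4s = 1010 1111 0000 0101 = 0xAF05
Convert to decimal digit by digit (value = value*16 + digit):
  A -> 10
  10*16 + 15 (F) = 175
  175*16 + 0 = 2800
  2800*16 + 5 = 44805
Decimal = 44805

44805


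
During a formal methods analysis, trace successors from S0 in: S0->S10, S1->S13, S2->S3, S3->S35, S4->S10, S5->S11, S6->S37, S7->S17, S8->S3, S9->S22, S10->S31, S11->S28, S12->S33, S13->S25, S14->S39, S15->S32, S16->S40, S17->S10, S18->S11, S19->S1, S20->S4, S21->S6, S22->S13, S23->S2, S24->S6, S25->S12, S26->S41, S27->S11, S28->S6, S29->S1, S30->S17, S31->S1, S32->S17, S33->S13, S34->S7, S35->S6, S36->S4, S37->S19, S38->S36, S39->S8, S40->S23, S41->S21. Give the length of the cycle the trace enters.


Trace from S0 until a state repeats:
  S0 -> S10 -> S31 -> S1 -> S13 -> S25 -> S12 -> S33 -> S13
S13 first seen at step 4, revisited at step 8.
Cycle length = 8 - 4 = 4

4


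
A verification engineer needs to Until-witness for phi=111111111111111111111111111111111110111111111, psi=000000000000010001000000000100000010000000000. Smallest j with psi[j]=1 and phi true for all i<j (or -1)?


(phi U psi) at 0: need smallest j with psi[j]=1 and phi[i]=1 for all i in [0,j).
Scan from step 0:
  step 0: phi=1, psi=0 -> continue
  step 1: phi=1, psi=0 -> continue
  step 2: phi=1, psi=0 -> continue
  step 3: phi=1, psi=0 -> continue
  step 13: psi=1 and phi held for [0,13) -> witness found
Witness step = 13

13


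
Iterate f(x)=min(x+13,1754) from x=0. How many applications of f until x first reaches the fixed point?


Step 1: x=0, cap=1754, increment=13
Step 2: x grows by 13 each step until capped at 1754; fixed point is x=1754
Step 3: iterations = ceil(1754/13) = 135

135


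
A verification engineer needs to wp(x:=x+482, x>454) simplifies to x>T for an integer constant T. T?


Formula: wp(x:=E, P) = P[E/x] (substitute E for x in postcondition)
Step 1: Postcondition: x>454
Step 2: Substitute x+482 for x: x+482>454
Step 3: Solve for x: x > 454-482 = -28

-28


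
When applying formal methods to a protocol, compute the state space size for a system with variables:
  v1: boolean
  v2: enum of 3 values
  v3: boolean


State space = product of domain sizes of all variables.
Domain sizes:
  v1 (boolean): 2
  v2 (enum of 3 values): 3
  v3 (boolean): 2
Product = 2 * 3 * 2 = 12

12


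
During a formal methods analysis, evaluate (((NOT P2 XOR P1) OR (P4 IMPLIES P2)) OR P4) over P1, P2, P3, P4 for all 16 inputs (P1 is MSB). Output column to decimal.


Formula: (((NOT P2 XOR P1) OR (P4 IMPLIES P2)) OR P4) over P1, P2, P3, P4 (16 rows)
Evaluate each row (bits = P1,P2,P3,P4, MSB first):
  row 0 [0000]: (((NOT 0 XOR 0) OR (0 IMPLIES 0)) OR 0) -> 1
  row 1 [0001]: (((NOT 0 XOR 0) OR (1 IMPLIES 0)) OR 1) -> 1
  row 2 [0010]: (((NOT 0 XOR 0) OR (0 IMPLIES 0)) OR 0) -> 1
  row 3 [0011]: (((NOT 0 XOR 0) OR (1 IMPLIES 0)) OR 1) -> 1
  row 4 [0100]: (((NOT 1 XOR 0) OR (0 IMPLIES 1)) OR 0) -> 1
  row 5 [0101]: (((NOT 1 XOR 0) OR (1 IMPLIES 1)) OR 1) -> 1
  row 6 [0110]: (((NOT 1 XOR 0) OR (0 IMPLIES 1)) OR 0) -> 1
  row 7 [0111]: (((NOT 1 XOR 0) OR (1 IMPLIES 1)) OR 1) -> 1
  row 8 [1000]: (((NOT 0 XOR 1) OR (0 IMPLIES 0)) OR 0) -> 1
  row 9 [1001]: (((NOT 0 XOR 1) OR (1 IMPLIES 0)) OR 1) -> 1
  row 10 [1010]: (((NOT 0 XOR 1) OR (0 IMPLIES 0)) OR 0) -> 1
  row 11 [1011]: (((NOT 0 XOR 1) OR (1 IMPLIES 0)) OR 1) -> 1
  row 12 [1100]: (((NOT 1 XOR 1) OR (0 IMPLIES 1)) OR 0) -> 1
  row 13 [1101]: (((NOT 1 XOR 1) OR (1 IMPLIES 1)) OR 1) -> 1
  row 14 [1110]: (((NOT 1 XOR 1) OR (0 IMPLIES 1)) OR 0) -> 1
  row 15 [1111]: (((NOT 1 XOR 1) OR (1 IMPLIES 1)) OR 1) -> 1
Full result column, 4 rows per line (P1,P2 fixed per line; P3,P4 runs 00..11 left to right):
  rows 0-3 [P1,P2=00]: 1111  = hex F
  rows 4-7 [P1,P2=01]: 1111  = hex F
  rows 8-11 [P1,P2=10]: 1111  = hex F
  rows 12-15 [P1,P2=11]: 1111  = hex F
Output column (row 0 .. row 15) = 1111111111111111
Output column grouped in 4s = 1111 1111 1111 1111 = 0xFFFF
Convert to decimal digit by digit (value = value*16 + digit):
  F -> 15
  15*16 + 15 (F) = 255
  255*16 + 15 (F) = 4095
  4095*16 + 15 (F) = 65535
Decimal = 65535

65535


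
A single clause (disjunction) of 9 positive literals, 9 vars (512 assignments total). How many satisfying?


Step 1: Total=2^9=512
Step 2: Unsat when all 9 false: 2^0=1
Step 3: Sat=512-1=511

511


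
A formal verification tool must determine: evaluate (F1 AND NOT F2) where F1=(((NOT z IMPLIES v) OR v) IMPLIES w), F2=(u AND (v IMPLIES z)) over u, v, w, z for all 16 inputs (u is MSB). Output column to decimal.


F1 = (((NOT z IMPLIES v) OR v) IMPLIES w)
F2 = (u AND (v IMPLIES z))
Counterexample to F1=>F2 is where F1=1 and F2=0.
Evaluate each row (bits = u,v,w,z, MSB first):
  row 0 [0000]: F1=1 F2=0 -> F1&~F2 -> 1
  row 1 [0001]: F1=0 F2=0 -> F1&~F2 -> 0
  row 2 [0010]: F1=1 F2=0 -> F1&~F2 -> 1
  row 3 [0011]: F1=1 F2=0 -> F1&~F2 -> 1
  row 4 [0100]: F1=0 F2=0 -> F1&~F2 -> 0
  row 5 [0101]: F1=0 F2=0 -> F1&~F2 -> 0
  row 6 [0110]: F1=1 F2=0 -> F1&~F2 -> 1
  row 7 [0111]: F1=1 F2=0 -> F1&~F2 -> 1
  row 8 [1000]: F1=1 F2=1 -> F1&~F2 -> 0
  row 9 [1001]: F1=0 F2=1 -> F1&~F2 -> 0
  row 10 [1010]: F1=1 F2=1 -> F1&~F2 -> 0
  row 11 [1011]: F1=1 F2=1 -> F1&~F2 -> 0
  row 12 [1100]: F1=0 F2=0 -> F1&~F2 -> 0
  row 13 [1101]: F1=0 F2=1 -> F1&~F2 -> 0
  row 14 [1110]: F1=1 F2=0 -> F1&~F2 -> 1
  row 15 [1111]: F1=1 F2=1 -> F1&~F2 -> 0
Full result column, 4 rows per line (u,v fixed per line; w,z runs 00..11 left to right):
  rows 0-3 [u,v=00]: 1011  = hex B
  rows 4-7 [u,v=01]: 0011  = hex 3
  rows 8-11 [u,v=10]: 0000  = hex 0
  rows 12-15 [u,v=11]: 0010  = hex 2
Counterexample vector (row 0 .. row 15) = 1011001100000010
Output column grouped in 4s = 1011 0011 0000 0010 = 0xB302
Convert to decimal digit by digit (value = value*16 + digit):
  B -> 11
  11*16 + 3 = 179
  179*16 + 0 = 2864
  2864*16 + 2 = 45826
Decimal = 45826

45826


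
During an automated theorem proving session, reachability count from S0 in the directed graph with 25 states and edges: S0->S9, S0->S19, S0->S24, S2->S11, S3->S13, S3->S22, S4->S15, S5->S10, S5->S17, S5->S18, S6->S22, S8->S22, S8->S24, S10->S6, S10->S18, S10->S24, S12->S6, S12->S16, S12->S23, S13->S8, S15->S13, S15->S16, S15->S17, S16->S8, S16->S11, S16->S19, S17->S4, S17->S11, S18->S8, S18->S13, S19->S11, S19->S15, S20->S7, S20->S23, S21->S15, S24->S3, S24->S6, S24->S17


BFS from S0:
  layer 0: {S0}
  layer 1: {S9, S19, S24}
  layer 2: {S3, S6, S11, S15, S17}
  layer 3: {S4, S13, S16, S22}
  layer 4: {S8}
Reachable set: {S0, S3, S4, S6, S8, S9, S11, S13, S15, S16, S17, S19, S22, S24}
Count = 14

14


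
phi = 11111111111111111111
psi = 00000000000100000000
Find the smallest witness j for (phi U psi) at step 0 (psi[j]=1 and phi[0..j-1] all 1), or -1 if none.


(phi U psi) at 0: need smallest j with psi[j]=1 and phi[i]=1 for all i in [0,j).
Scan from step 0:
  step 0: phi=1, psi=0 -> continue
  step 1: phi=1, psi=0 -> continue
  step 2: phi=1, psi=0 -> continue
  step 3: phi=1, psi=0 -> continue
  step 11: psi=1 and phi held for [0,11) -> witness found
Witness step = 11

11


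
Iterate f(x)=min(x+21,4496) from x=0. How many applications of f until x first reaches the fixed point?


Step 1: x=0, cap=4496, increment=21
Step 2: x grows by 21 each step until capped at 4496; fixed point is x=4496
Step 3: iterations = ceil(4496/21) = 215

215


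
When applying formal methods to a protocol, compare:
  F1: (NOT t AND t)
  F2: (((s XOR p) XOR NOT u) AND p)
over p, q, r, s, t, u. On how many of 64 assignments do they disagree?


F1 = (NOT t AND t)
F2 = (((s XOR p) XOR NOT u) AND p)
Evaluate both on each of 64 rows (bits = p,q,r,s,t,u):
  row 0 [000000]: F1=0 F2=0 -> 0
  row 1 [000001]: F1=0 F2=0 -> 0
  row 2 [000010]: F1=0 F2=0 -> 0
  row 3 [000011]: F1=0 F2=0 -> 0
  row 4 [000100]: F1=0 F2=0 -> 0
  (every remaining row is evaluated the same way; all 64 results are listed next)
Full result column, 8 rows per line (p,q,r fixed per line; s,t,u runs 000..111 left to right):
  rows 0-7 [p,q,r=000]: 00000000  (ones: 0)
  rows 8-15 [p,q,r=001]: 00000000  (ones: 0)
  rows 16-23 [p,q,r=010]: 00000000  (ones: 0)
  rows 24-31 [p,q,r=011]: 00000000  (ones: 0)
  rows 32-39 [p,q,r=100]: 01011010  (ones: 4)
  rows 40-47 [p,q,r=101]: 01011010  (ones: 4)
  rows 48-55 [p,q,r=110]: 01011010  (ones: 4)
  rows 56-63 [p,q,r=111]: 01011010  (ones: 4)
Disagreements = 0+0+0+0+4+4+4+4 = 16

16


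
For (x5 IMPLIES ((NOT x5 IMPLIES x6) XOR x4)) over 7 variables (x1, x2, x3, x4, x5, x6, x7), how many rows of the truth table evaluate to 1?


Formula: (x5 IMPLIES ((NOT x5 IMPLIES x6) XOR x4)) over 7 vars (128 rows)
Evaluate each row (x1, x2, x3, x4, x5, x6, x7 as bits, MSB first):
  row 0 [0000000]: (0 IMPLIES ((NOT 0 IMPLIES 0) XOR 0)) -> 1
  row 1 [0000001]: (0 IMPLIES ((NOT 0 IMPLIES 0) XOR 0)) -> 1
  row 2 [0000010]: (0 IMPLIES ((NOT 0 IMPLIES 1) XOR 0)) -> 1
  row 3 [0000011]: (0 IMPLIES ((NOT 0 IMPLIES 1) XOR 0)) -> 1
  row 4 [0000100]: (1 IMPLIES ((NOT 1 IMPLIES 0) XOR 0)) -> 1
  (every remaining row is evaluated the same way; all 128 results are listed next)
Full result column, 8 rows per line (x1,x2,x3,x4 fixed per line; x5,x6,x7 runs 000..111 left to right):
  rows 0-7 [x1,x2,x3,x4=0000]: 11111111  (ones: 8)
  rows 8-15 [x1,x2,x3,x4=0001]: 11110000  (ones: 4)
  rows 16-23 [x1,x2,x3,x4=0010]: 11111111  (ones: 8)
  rows 24-31 [x1,x2,x3,x4=0011]: 11110000  (ones: 4)
  rows 32-39 [x1,x2,x3,x4=0100]: 11111111  (ones: 8)
  rows 40-47 [x1,x2,x3,x4=0101]: 11110000  (ones: 4)
  rows 48-55 [x1,x2,x3,x4=0110]: 11111111  (ones: 8)
  rows 56-63 [x1,x2,x3,x4=0111]: 11110000  (ones: 4)
  rows 64-71 [x1,x2,x3,x4=1000]: 11111111  (ones: 8)
  rows 72-79 [x1,x2,x3,x4=1001]: 11110000  (ones: 4)
  rows 80-87 [x1,x2,x3,x4=1010]: 11111111  (ones: 8)
  rows 88-95 [x1,x2,x3,x4=1011]: 11110000  (ones: 4)
  rows 96-103 [x1,x2,x3,x4=1100]: 11111111  (ones: 8)
  rows 104-111 [x1,x2,x3,x4=1101]: 11110000  (ones: 4)
  rows 112-119 [x1,x2,x3,x4=1110]: 11111111  (ones: 8)
  rows 120-127 [x1,x2,x3,x4=1111]: 11110000  (ones: 4)
Count of 1-rows = 8+4+8+4+8+4+8+4+8+4+8+4+8+4+8+4 = 96

96


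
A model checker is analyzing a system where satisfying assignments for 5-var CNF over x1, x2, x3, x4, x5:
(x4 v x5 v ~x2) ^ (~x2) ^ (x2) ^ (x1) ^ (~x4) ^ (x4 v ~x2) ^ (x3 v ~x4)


CNF with 7 clauses over 5 vars (32 assignments).
An assignment satisfies CNF iff every clause has >=1 true literal.
Check each row (bits = x1,x2,x3,x4,x5; clause T/F shown):
  row 0 [00000]: clauses=TTFFTTT -> 0
  row 1 [00001]: clauses=TTFFTTT -> 0
  row 2 [00010]: clauses=TTFFFTF -> 0
  row 3 [00011]: clauses=TTFFFTF -> 0
  row 4 [00100]: clauses=TTFFTTT -> 0
  row 5 [00101]: clauses=TTFFTTT -> 0
  row 6 [00110]: clauses=TTFFFTT -> 0
  row 7 [00111]: clauses=TTFFFTT -> 0
  row 8 [01000]: clauses=FFTFTFT -> 0
  row 9 [01001]: clauses=TFTFTFT -> 0
  row 10 [01010]: clauses=TFTFFTF -> 0
  row 11 [01011]: clauses=TFTFFTF -> 0
  row 12 [01100]: clauses=FFTFTFT -> 0
  row 13 [01101]: clauses=TFTFTFT -> 0
  row 14 [01110]: clauses=TFTFFTT -> 0
  row 15 [01111]: clauses=TFTFFTT -> 0
  row 16 [10000]: clauses=TTFTTTT -> 0
  row 17 [10001]: clauses=TTFTTTT -> 0
  row 18 [10010]: clauses=TTFTFTF -> 0
  row 19 [10011]: clauses=TTFTFTF -> 0
  row 20 [10100]: clauses=TTFTTTT -> 0
  row 21 [10101]: clauses=TTFTTTT -> 0
  row 22 [10110]: clauses=TTFTFTT -> 0
  row 23 [10111]: clauses=TTFTFTT -> 0
  row 24 [11000]: clauses=FFTTTFT -> 0
  row 25 [11001]: clauses=TFTTTFT -> 0
  row 26 [11010]: clauses=TFTTFTF -> 0
  row 27 [11011]: clauses=TFTTFTF -> 0
  row 28 [11100]: clauses=FFTTTFT -> 0
  row 29 [11101]: clauses=TFTTTFT -> 0
  row 30 [11110]: clauses=TFTTFTT -> 0
  row 31 [11111]: clauses=TFTTFTT -> 0
Full result column, 8 rows per line (x1,x2 fixed per line; x3,x4,x5 runs 000..111 left to right):
  rows 0-7 [x1,x2=00]: 00000000  (ones: 0)
  rows 8-15 [x1,x2=01]: 00000000  (ones: 0)
  rows 16-23 [x1,x2=10]: 00000000  (ones: 0)
  rows 24-31 [x1,x2=11]: 00000000  (ones: 0)
Satisfying assignments = 0+0+0+0 = 0

0


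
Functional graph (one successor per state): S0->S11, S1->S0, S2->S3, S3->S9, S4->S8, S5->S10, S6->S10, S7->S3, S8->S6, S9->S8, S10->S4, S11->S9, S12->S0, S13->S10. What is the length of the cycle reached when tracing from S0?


Trace from S0 until a state repeats:
  S0 -> S11 -> S9 -> S8 -> S6 -> S10 -> S4 -> S8
S8 first seen at step 3, revisited at step 7.
Cycle length = 7 - 3 = 4

4


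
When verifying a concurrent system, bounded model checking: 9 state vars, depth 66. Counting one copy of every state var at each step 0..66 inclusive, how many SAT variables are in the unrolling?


BMC unrolls to depth k, creating one copy of each state var for steps 0..k.
Step count = 66 + 1 = 67 (steps 0 through 66)
Vars per step = 9
Total = 9 * 67 = 603

603


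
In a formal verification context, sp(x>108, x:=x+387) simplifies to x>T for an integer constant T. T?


Formula: sp(P, x:=E) = exists old_x. (x = E[old_x/x]) AND P[old_x/x] (old_x is the value of x before the assignment; eliminate old_x by solving x = E[old_x/x] for old_x)
Step 1: Precondition P: x>108, i.e. old_x > 108
Step 2: Assignment gives x = old_x + 387, so old_x = x - 387
Step 3: Substitute into P: x - 387 > 108
Step 4: Simplify: x > 108+387 = 495

495


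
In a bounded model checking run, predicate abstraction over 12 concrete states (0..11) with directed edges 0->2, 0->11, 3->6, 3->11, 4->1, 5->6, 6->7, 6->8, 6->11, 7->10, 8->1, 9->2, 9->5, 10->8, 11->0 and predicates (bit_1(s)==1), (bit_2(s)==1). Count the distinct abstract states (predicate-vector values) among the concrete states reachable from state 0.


BFS from 0:
Concrete reachable: {0, 2, 11}
Abstract via predicates (bit_1(s)==1), (bit_2(s)==1):
  (0,0) <- {0}
  (1,0) <- {2, 11}
Distinct abstract states = 2

2


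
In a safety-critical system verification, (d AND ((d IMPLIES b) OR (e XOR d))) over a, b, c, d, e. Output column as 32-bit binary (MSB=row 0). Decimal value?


Formula: (d AND ((d IMPLIES b) OR (e XOR d))) over a, b, c, d, e (32 rows)
Evaluate each row (bits = a,b,c,d,e, MSB first):
  row 0 [00000]: (0 AND ((0 IMPLIES 0) OR (0 XOR 0))) -> 0
  row 1 [00001]: (0 AND ((0 IMPLIES 0) OR (1 XOR 0))) -> 0
  row 2 [00010]: (1 AND ((1 IMPLIES 0) OR (0 XOR 1))) -> 1
  row 3 [00011]: (1 AND ((1 IMPLIES 0) OR (1 XOR 1))) -> 0
  row 4 [00100]: (0 AND ((0 IMPLIES 0) OR (0 XOR 0))) -> 0
  row 5 [00101]: (0 AND ((0 IMPLIES 0) OR (1 XOR 0))) -> 0
  row 6 [00110]: (1 AND ((1 IMPLIES 0) OR (0 XOR 1))) -> 1
  row 7 [00111]: (1 AND ((1 IMPLIES 0) OR (1 XOR 1))) -> 0
  row 8 [01000]: (0 AND ((0 IMPLIES 1) OR (0 XOR 0))) -> 0
  row 9 [01001]: (0 AND ((0 IMPLIES 1) OR (1 XOR 0))) -> 0
  row 10 [01010]: (1 AND ((1 IMPLIES 1) OR (0 XOR 1))) -> 1
  row 11 [01011]: (1 AND ((1 IMPLIES 1) OR (1 XOR 1))) -> 1
  row 12 [01100]: (0 AND ((0 IMPLIES 1) OR (0 XOR 0))) -> 0
  row 13 [01101]: (0 AND ((0 IMPLIES 1) OR (1 XOR 0))) -> 0
  row 14 [01110]: (1 AND ((1 IMPLIES 1) OR (0 XOR 1))) -> 1
  row 15 [01111]: (1 AND ((1 IMPLIES 1) OR (1 XOR 1))) -> 1
  row 16 [10000]: (0 AND ((0 IMPLIES 0) OR (0 XOR 0))) -> 0
  row 17 [10001]: (0 AND ((0 IMPLIES 0) OR (1 XOR 0))) -> 0
  row 18 [10010]: (1 AND ((1 IMPLIES 0) OR (0 XOR 1))) -> 1
  row 19 [10011]: (1 AND ((1 IMPLIES 0) OR (1 XOR 1))) -> 0
  row 20 [10100]: (0 AND ((0 IMPLIES 0) OR (0 XOR 0))) -> 0
  row 21 [10101]: (0 AND ((0 IMPLIES 0) OR (1 XOR 0))) -> 0
  row 22 [10110]: (1 AND ((1 IMPLIES 0) OR (0 XOR 1))) -> 1
  row 23 [10111]: (1 AND ((1 IMPLIES 0) OR (1 XOR 1))) -> 0
  row 24 [11000]: (0 AND ((0 IMPLIES 1) OR (0 XOR 0))) -> 0
  row 25 [11001]: (0 AND ((0 IMPLIES 1) OR (1 XOR 0))) -> 0
  row 26 [11010]: (1 AND ((1 IMPLIES 1) OR (0 XOR 1))) -> 1
  row 27 [11011]: (1 AND ((1 IMPLIES 1) OR (1 XOR 1))) -> 1
  row 28 [11100]: (0 AND ((0 IMPLIES 1) OR (0 XOR 0))) -> 0
  row 29 [11101]: (0 AND ((0 IMPLIES 1) OR (1 XOR 0))) -> 0
  row 30 [11110]: (1 AND ((1 IMPLIES 1) OR (0 XOR 1))) -> 1
  row 31 [11111]: (1 AND ((1 IMPLIES 1) OR (1 XOR 1))) -> 1
Full result column, 4 rows per line (a,b,c fixed per line; d,e runs 00..11 left to right):
  rows 0-3 [a,b,c=000]: 0010  = hex 2
  rows 4-7 [a,b,c=001]: 0010  = hex 2
  rows 8-11 [a,b,c=010]: 0011  = hex 3
  rows 12-15 [a,b,c=011]: 0011  = hex 3
  rows 16-19 [a,b,c=100]: 0010  = hex 2
  rows 20-23 [a,b,c=101]: 0010  = hex 2
  rows 24-27 [a,b,c=110]: 0011  = hex 3
  rows 28-31 [a,b,c=111]: 0011  = hex 3
Output column (row 0 .. row 31) = 00100010001100110010001000110011
Output column grouped in 4s = 0010 0010 0011 0011 0010 0010 0011 0011 = 0x22332233
Convert to decimal digit by digit (value = value*16 + digit):
  2 -> 2
  2*16 + 2 = 34
  34*16 + 3 = 547
  547*16 + 3 = 8755
  8755*16 + 2 = 140082
  140082*16 + 2 = 2241314
  2241314*16 + 3 = 35861027
  35861027*16 + 3 = 573776435
Decimal = 573776435

573776435


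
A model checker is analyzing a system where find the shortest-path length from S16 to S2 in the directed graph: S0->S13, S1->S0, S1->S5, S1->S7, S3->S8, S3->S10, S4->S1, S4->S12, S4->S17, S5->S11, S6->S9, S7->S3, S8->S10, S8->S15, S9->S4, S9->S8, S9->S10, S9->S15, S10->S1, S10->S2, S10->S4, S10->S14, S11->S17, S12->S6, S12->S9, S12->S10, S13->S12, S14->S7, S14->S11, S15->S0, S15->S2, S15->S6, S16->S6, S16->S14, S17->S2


BFS layer-by-layer from S16:
  dist 0: {S16}
  dist 1: {S6, S14}
  dist 2: {S7, S9, S11}
  dist 3: {S3, S4, S8, S10, S15, S17}
  dist 4: {S0, S1, S2, S12}
  -> S2 reached at distance 4
Shortest path length = 4

4


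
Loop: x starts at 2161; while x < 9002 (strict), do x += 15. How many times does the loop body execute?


Step 1: x goes from 2161 toward 9002 by 15; the body runs while x<9002, so iterations = ceil((bound-start)/step)
Step 2: Distance=6841
Step 3: ceil(6841/15)=457

457
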